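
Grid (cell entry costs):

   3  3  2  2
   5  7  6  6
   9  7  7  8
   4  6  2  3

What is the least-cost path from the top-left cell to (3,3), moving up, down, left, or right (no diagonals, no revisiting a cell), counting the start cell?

Best path: r0c0→r0c1→r0c2→r1c2→r2c2→r3c2→r3c3
Cost: 3 + 3 + 2 + 6 + 7 + 2 + 3 = 26

26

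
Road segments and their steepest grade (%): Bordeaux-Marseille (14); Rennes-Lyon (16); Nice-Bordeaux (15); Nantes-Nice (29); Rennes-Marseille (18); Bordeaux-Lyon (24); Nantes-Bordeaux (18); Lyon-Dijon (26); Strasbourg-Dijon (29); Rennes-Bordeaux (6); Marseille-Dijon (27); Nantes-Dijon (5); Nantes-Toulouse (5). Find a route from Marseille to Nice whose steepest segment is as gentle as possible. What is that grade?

Comparing a few candidate routes:
Marseille -> Rennes -> Lyon -> Bordeaux -> Nice: max(18, 16, 24, 15) = 24
Marseille -> Dijon -> Lyon -> Bordeaux -> Nice: max(27, 26, 24, 15) = 27
Marseille -> Bordeaux -> Nice: max(14, 15) = 15
Marseille -> Rennes -> Lyon -> Dijon -> Nantes -> Bordeaux -> Nice: max(18, 16, 26, 5, 18, 15) = 26
Marseille -> Rennes -> Bordeaux -> Nice: max(18, 6, 15) = 18
The minimum achievable maximum is 15%.

15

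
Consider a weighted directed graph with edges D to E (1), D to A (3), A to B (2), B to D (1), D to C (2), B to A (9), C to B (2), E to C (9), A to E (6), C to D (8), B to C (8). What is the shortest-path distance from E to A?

15

Paths from E to A:
E -> C -> D -> A: 9 + 8 + 3 = 20
E -> C -> B -> D -> A: 9 + 2 + 1 + 3 = 15
E -> C -> B -> A: 9 + 2 + 9 = 20
The minimum is 15.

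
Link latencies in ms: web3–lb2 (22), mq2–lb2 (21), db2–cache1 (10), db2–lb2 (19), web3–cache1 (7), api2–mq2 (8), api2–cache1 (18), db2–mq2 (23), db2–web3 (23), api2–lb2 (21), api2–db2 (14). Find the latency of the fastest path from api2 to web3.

Comparing a few candidate routes:
api2 → db2 → cache1 → web3: 14 + 10 + 7 = 31
api2 → lb2 → web3: 21 + 22 = 43
api2 → cache1 → web3: 18 + 7 = 25
api2 → db2 → web3: 14 + 23 = 37
The minimum is 25 ms.

25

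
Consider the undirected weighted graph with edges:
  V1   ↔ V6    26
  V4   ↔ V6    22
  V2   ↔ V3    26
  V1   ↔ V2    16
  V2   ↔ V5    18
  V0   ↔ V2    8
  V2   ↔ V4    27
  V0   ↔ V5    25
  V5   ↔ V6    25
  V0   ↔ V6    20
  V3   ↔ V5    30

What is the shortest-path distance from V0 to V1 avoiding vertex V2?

Routes from V0 to V1 avoiding V2:
V0-V5-V6-V1: 25 + 25 + 26 = 76
V0-V6-V1: 20 + 26 = 46
Best route has total 46.

46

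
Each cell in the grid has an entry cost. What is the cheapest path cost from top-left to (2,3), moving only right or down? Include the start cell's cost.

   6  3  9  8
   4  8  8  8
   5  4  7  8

Path r0c0→r1c0→r2c0→r2c1→r2c2→r2c3: 6 + 4 + 5 + 4 + 7 + 8 = 34.

34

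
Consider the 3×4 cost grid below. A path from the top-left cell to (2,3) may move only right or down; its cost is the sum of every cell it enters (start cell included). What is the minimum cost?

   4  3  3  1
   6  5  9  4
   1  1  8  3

One optimal route is r0c0 → r0c1 → r0c2 → r0c3 → r1c3 → r2c3.
Its cost is 4 + 3 + 3 + 1 + 4 + 3 = 18.

18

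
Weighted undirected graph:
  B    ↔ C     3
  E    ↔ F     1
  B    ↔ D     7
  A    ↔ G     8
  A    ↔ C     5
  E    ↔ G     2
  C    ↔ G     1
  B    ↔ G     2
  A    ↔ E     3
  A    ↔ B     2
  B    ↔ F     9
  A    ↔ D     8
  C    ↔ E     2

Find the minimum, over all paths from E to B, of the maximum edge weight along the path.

2

A few of the E→B routes:
E -> A -> B: max(3, 2) = 3
E -> C -> G -> B: max(2, 1, 2) = 2
E -> G -> B: max(2, 2) = 2
The minimum achievable maximum is 2.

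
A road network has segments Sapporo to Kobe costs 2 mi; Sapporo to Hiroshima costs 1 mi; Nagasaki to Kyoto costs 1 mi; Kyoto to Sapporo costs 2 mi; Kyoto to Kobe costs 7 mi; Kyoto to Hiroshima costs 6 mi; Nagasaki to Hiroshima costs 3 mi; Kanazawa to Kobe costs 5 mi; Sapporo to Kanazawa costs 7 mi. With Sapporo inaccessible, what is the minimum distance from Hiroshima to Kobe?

Candidate routes:
Hiroshima-Nagasaki-Kyoto-Kobe: 3 + 1 + 7 = 11
Hiroshima-Kyoto-Kobe: 6 + 7 = 13
Shortest: 11 mi.

11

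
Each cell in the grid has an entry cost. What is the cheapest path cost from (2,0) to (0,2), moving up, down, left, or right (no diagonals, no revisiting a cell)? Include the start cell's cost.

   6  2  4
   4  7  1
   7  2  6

Best path: (2,0) (2,1) (2,2) (1,2) (0,2)
Cost: 7 + 2 + 6 + 1 + 4 = 20

20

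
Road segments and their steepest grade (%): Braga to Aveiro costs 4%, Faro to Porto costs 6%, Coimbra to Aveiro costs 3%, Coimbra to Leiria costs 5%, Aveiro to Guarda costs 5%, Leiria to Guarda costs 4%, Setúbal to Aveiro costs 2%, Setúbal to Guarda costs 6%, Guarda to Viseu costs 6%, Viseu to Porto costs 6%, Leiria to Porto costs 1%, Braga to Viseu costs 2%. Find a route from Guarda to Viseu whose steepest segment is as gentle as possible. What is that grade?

5

A few of the Guarda→Viseu routes:
Guarda -> Viseu: max(6) = 6
Guarda -> Leiria -> Coimbra -> Aveiro -> Braga -> Viseu: max(4, 5, 3, 4, 2) = 5
Guarda -> Aveiro -> Braga -> Viseu: max(5, 4, 2) = 5
Guarda -> Leiria -> Porto -> Viseu: max(4, 1, 6) = 6
Smallest bottleneck: 5%.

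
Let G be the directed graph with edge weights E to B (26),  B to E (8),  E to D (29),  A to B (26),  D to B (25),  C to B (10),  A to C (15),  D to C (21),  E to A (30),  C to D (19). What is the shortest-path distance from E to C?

Candidate routes:
E -> A -> C: 30 + 15 = 45
E -> D -> C: 29 + 21 = 50
The minimum is 45.

45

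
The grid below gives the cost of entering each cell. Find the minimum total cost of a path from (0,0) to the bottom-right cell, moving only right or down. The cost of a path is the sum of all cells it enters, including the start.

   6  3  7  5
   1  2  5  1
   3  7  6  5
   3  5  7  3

Path [0,0]→[1,0]→[1,1]→[1,2]→[1,3]→[2,3]→[3,3]: 6 + 1 + 2 + 5 + 1 + 5 + 3 = 23.

23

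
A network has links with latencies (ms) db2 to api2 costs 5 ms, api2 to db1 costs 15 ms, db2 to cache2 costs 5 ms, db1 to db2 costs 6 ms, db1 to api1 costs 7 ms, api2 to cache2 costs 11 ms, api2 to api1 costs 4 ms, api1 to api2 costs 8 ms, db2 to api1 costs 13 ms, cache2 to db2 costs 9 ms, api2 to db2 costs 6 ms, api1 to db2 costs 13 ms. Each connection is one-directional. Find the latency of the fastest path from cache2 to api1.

18

Paths from cache2 to api1:
cache2→db2→api2→api1: 9 + 5 + 4 = 18
cache2→db2→api1: 9 + 13 = 22
cache2→db2→api2→db1→api1: 9 + 5 + 15 + 7 = 36
Shortest: 18 ms.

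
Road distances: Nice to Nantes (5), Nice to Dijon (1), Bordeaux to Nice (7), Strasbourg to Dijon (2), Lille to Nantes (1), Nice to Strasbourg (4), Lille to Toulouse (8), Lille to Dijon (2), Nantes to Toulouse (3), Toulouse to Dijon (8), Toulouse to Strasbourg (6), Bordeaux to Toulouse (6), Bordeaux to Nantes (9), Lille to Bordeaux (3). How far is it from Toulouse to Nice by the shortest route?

7

Some routes from Toulouse to Nice:
Toulouse -> Strasbourg -> Dijon -> Nice: 6 + 2 + 1 = 9
Toulouse -> Nantes -> Nice: 3 + 5 = 8
Toulouse -> Nantes -> Lille -> Dijon -> Nice: 3 + 1 + 2 + 1 = 7
Toulouse -> Dijon -> Nice: 8 + 1 = 9
Shortest: 7.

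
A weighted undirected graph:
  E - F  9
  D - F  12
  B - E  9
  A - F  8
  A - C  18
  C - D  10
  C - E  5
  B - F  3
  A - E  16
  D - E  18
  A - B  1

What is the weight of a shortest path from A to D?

16

A few of the A→D routes:
A → B → E → C → D: 1 + 9 + 5 + 10 = 25
A → B → F → D: 1 + 3 + 12 = 16
A → B → E → D: 1 + 9 + 18 = 28
A → B → F → E → C → D: 1 + 3 + 9 + 5 + 10 = 28
A → F → D: 8 + 12 = 20
Shortest: 16.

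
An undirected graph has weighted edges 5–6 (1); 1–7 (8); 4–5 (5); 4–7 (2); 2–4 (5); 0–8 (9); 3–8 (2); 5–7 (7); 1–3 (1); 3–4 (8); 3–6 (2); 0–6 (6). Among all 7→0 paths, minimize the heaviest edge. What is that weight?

Comparing a few candidate routes:
7→1→3→4→5→6→0: max(8, 1, 8, 5, 1, 6) = 8
7→4→5→6→0: max(2, 5, 1, 6) = 6
7→5→6→0: max(7, 1, 6) = 7
7→1→3→6→0: max(8, 1, 2, 6) = 8
Smallest bottleneck: 6.

6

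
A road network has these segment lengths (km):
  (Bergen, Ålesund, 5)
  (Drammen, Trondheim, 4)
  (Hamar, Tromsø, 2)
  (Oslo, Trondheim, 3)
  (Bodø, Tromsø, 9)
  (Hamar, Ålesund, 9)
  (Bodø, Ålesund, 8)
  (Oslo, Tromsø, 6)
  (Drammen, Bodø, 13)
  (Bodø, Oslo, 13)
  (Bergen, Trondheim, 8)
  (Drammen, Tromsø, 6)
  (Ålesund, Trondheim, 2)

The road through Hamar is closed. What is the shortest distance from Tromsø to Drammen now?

A few of the Tromsø→Drammen routes:
Tromsø → Oslo → Bodø → Drammen: 6 + 13 + 13 = 32
Tromsø → Bodø → Ålesund → Trondheim → Drammen: 9 + 8 + 2 + 4 = 23
Tromsø → Bodø → Oslo → Trondheim → Drammen: 9 + 13 + 3 + 4 = 29
Tromsø → Drammen: 6
Tromsø → Bodø → Drammen: 9 + 13 = 22
Tromsø → Oslo → Trondheim → Drammen: 6 + 3 + 4 = 13
The minimum is 6 km.

6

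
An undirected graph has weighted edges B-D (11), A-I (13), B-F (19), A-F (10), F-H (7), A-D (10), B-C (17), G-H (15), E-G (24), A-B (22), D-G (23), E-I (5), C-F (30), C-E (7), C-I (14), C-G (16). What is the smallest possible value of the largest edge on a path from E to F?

13

Checking several routes:
E -> I -> A -> F: max(5, 13, 10) = 13
E -> I -> C -> G -> H -> F: max(5, 14, 16, 15, 7) = 16
E -> C -> I -> A -> F: max(7, 14, 13, 10) = 14
E -> C -> G -> H -> F: max(7, 16, 15, 7) = 16
E -> I -> C -> B -> D -> A -> F: max(5, 14, 17, 11, 10, 10) = 17
Smallest bottleneck: 13.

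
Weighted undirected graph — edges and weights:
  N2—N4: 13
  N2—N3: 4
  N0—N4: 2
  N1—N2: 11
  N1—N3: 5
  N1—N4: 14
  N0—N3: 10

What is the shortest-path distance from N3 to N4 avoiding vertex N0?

Routes from N3 to N4 avoiding N0:
N3 - N1 - N2 - N4: 5 + 11 + 13 = 29
N3 - N2 - N1 - N4: 4 + 11 + 14 = 29
N3 - N2 - N4: 4 + 13 = 17
N3 - N1 - N4: 5 + 14 = 19
Best route has total 17.

17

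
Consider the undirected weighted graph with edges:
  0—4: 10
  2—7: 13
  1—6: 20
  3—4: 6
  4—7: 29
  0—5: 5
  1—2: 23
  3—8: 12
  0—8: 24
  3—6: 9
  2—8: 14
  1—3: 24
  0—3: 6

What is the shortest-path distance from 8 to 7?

Checking several routes:
8 -> 0 -> 4 -> 7: 24 + 10 + 29 = 63
8 -> 2 -> 7: 14 + 13 = 27
8 -> 0 -> 3 -> 4 -> 7: 24 + 6 + 6 + 29 = 65
8 -> 3 -> 0 -> 4 -> 7: 12 + 6 + 10 + 29 = 57
8 -> 3 -> 4 -> 7: 12 + 6 + 29 = 47
Shortest: 27.

27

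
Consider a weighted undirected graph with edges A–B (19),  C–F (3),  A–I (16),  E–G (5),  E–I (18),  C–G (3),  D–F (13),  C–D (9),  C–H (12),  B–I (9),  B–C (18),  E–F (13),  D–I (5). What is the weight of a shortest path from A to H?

Some routes from A to H:
A → B → I → D → C → H: 19 + 9 + 5 + 9 + 12 = 54
A → B → C → H: 19 + 18 + 12 = 49
A → I → E → G → C → H: 16 + 18 + 5 + 3 + 12 = 54
A → I → D → F → C → H: 16 + 5 + 13 + 3 + 12 = 49
A → I → B → C → H: 16 + 9 + 18 + 12 = 55
A → I → D → C → H: 16 + 5 + 9 + 12 = 42
Best route has total 42.

42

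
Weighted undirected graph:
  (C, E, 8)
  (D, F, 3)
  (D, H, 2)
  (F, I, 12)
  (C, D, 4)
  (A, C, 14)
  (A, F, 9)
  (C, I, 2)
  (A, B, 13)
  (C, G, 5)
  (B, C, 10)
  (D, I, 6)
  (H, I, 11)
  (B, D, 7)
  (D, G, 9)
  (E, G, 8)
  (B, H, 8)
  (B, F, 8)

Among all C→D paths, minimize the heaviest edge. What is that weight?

Checking several routes:
C - D: max(4) = 4
C - I - D: max(2, 6) = 6
C - G - D: max(5, 9) = 9
C - B - H - D: max(10, 8, 2) = 10
C - E - G - D: max(8, 8, 9) = 9
C - B - D: max(10, 7) = 10
The minimum achievable maximum is 4.

4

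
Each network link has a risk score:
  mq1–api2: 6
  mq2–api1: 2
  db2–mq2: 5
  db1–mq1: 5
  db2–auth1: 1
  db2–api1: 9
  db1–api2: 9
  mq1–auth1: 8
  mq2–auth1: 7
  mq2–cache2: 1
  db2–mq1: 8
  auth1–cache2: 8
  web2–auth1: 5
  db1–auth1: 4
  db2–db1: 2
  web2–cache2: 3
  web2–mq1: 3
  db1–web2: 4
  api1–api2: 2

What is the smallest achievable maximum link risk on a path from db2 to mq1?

4

Comparing a few candidate routes:
db2→db1→web2→mq1: max(2, 4, 3) = 4
db2→db1→auth1→web2→mq1: max(2, 4, 5, 3) = 5
db2→auth1→web2→mq1: max(1, 5, 3) = 5
db2→auth1→db1→mq1: max(1, 4, 5) = 5
db2→auth1→db1→web2→mq1: max(1, 4, 4, 3) = 4
db2→auth1→web2→db1→mq1: max(1, 5, 4, 5) = 5
Smallest bottleneck: 4.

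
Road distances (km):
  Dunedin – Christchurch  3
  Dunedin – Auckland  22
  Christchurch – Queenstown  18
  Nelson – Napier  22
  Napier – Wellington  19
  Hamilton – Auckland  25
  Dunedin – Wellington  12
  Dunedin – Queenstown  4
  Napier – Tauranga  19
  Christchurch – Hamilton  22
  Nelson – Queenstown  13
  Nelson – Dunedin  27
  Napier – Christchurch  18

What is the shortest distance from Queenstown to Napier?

25

Checking several routes:
Queenstown→Christchurch→Napier: 18 + 18 = 36
Queenstown→Dunedin→Wellington→Napier: 4 + 12 + 19 = 35
Queenstown→Dunedin→Christchurch→Napier: 4 + 3 + 18 = 25
Queenstown→Nelson→Napier: 13 + 22 = 35
Best route has total 25 km.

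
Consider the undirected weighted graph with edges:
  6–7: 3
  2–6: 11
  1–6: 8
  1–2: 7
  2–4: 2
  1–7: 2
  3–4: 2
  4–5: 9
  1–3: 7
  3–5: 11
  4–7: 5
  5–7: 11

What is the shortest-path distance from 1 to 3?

7

Checking several routes:
1-2-4-3: 7 + 2 + 2 = 11
1-3: 7
1-7-4-3: 2 + 5 + 2 = 9
Best route has total 7.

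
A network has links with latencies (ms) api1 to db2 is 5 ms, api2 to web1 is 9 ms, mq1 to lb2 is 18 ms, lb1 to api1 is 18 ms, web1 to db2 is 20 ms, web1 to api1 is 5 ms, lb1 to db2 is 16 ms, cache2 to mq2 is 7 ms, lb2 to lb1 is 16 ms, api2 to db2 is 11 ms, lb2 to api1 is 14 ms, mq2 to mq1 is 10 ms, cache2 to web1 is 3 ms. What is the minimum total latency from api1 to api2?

Some routes from api1 to api2:
api1 -> lb2 -> lb1 -> db2 -> api2: 14 + 16 + 16 + 11 = 57
api1 -> web1 -> api2: 5 + 9 = 14
api1 -> db2 -> web1 -> api2: 5 + 20 + 9 = 34
api1 -> web1 -> db2 -> api2: 5 + 20 + 11 = 36
api1 -> lb1 -> db2 -> api2: 18 + 16 + 11 = 45
api1 -> db2 -> api2: 5 + 11 = 16
The minimum is 14 ms.

14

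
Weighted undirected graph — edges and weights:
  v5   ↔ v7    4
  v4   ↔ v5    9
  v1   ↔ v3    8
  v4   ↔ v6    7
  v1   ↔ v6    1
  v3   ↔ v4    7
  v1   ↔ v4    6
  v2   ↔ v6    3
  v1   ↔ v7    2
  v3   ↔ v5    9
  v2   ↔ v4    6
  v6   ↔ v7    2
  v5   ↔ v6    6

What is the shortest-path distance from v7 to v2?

5

A few of the v7→v2 routes:
v7 -> v6 -> v1 -> v4 -> v2: 2 + 1 + 6 + 6 = 15
v7 -> v1 -> v6 -> v2: 2 + 1 + 3 = 6
v7 -> v1 -> v4 -> v2: 2 + 6 + 6 = 14
v7 -> v5 -> v6 -> v2: 4 + 6 + 3 = 13
v7 -> v6 -> v2: 2 + 3 = 5
The minimum is 5.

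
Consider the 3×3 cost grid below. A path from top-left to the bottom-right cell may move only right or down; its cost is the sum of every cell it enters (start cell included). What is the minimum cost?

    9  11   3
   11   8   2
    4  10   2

Path (0,0) → (0,1) → (0,2) → (1,2) → (2,2): 9 + 11 + 3 + 2 + 2 = 27.

27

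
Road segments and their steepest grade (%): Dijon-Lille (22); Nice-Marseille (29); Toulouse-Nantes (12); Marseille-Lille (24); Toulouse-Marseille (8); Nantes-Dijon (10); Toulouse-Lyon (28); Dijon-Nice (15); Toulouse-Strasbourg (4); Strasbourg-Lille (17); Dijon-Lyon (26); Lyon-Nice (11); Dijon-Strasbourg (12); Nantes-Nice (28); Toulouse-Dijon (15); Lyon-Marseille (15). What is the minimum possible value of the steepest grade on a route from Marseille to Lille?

17

Some routes from Marseille to Lille:
Marseille - Toulouse - Nantes - Dijon - Strasbourg - Lille: max(8, 12, 10, 12, 17) = 17
Marseille - Toulouse - Strasbourg - Lille: max(8, 4, 17) = 17
Marseille - Toulouse - Dijon - Strasbourg - Lille: max(8, 15, 12, 17) = 17
Smallest bottleneck: 17%.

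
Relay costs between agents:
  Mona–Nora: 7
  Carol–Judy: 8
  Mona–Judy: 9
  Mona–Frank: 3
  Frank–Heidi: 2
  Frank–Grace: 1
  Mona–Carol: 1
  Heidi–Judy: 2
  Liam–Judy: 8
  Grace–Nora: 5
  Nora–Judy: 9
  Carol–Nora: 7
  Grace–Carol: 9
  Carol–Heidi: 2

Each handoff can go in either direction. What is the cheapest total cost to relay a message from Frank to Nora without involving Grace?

10

Comparing a few candidate routes:
Frank→Mona→Carol→Nora: 3 + 1 + 7 = 11
Frank→Heidi→Carol→Nora: 2 + 2 + 7 = 11
Frank→Mona→Nora: 3 + 7 = 10
Frank→Heidi→Carol→Mona→Nora: 2 + 2 + 1 + 7 = 12
Shortest: 10.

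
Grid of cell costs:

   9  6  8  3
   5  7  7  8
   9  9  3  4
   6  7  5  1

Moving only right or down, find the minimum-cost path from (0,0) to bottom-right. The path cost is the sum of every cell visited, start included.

36

Cheapest: [0,0] -> [1,0] -> [1,1] -> [1,2] -> [2,2] -> [2,3] -> [3,3]
  9 + 5 + 7 + 7 + 3 + 4 + 1 = 36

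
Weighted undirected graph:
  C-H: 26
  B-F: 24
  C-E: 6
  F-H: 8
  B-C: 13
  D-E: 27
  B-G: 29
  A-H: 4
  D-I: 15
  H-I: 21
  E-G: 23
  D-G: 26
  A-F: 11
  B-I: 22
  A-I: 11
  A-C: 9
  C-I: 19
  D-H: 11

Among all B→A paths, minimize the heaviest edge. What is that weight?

Checking several routes:
B -> C -> A: max(13, 9) = 13
B -> C -> I -> A: max(13, 19, 11) = 19
B -> C -> I -> D -> H -> F -> A: max(13, 19, 15, 11, 8, 11) = 19
B -> C -> I -> D -> H -> A: max(13, 19, 15, 11, 4) = 19
Best route has worst link 13.

13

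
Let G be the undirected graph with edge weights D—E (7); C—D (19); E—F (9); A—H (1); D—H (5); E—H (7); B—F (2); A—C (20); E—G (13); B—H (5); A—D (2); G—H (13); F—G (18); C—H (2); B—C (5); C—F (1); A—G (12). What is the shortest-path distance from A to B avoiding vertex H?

A few of the A→B routes:
A -> D -> C -> F -> B: 2 + 19 + 1 + 2 = 24
A -> D -> E -> F -> B: 2 + 7 + 9 + 2 = 20
A -> D -> E -> F -> C -> B: 2 + 7 + 9 + 1 + 5 = 24
A -> C -> F -> B: 20 + 1 + 2 = 23
A -> C -> B: 20 + 5 = 25
A -> D -> C -> B: 2 + 19 + 5 = 26
Best route has total 20.

20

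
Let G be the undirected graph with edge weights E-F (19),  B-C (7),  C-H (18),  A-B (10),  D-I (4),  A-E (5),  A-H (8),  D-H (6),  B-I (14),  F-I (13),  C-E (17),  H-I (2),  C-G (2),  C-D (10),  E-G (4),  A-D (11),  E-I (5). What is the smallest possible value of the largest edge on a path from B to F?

13

A few of the B→F routes:
B → C → G → E → A → D → H → I → F: max(7, 2, 4, 5, 11, 6, 2, 13) = 13
B → C → G → E → A → H → I → F: max(7, 2, 4, 5, 8, 2, 13) = 13
B → C → G → E → A → H → D → I → F: max(7, 2, 4, 5, 8, 6, 4, 13) = 13
The minimum achievable maximum is 13.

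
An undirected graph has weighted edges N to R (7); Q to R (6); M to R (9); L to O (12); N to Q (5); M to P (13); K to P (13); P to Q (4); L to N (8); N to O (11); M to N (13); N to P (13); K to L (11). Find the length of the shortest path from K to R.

Comparing a few candidate routes:
K-P-Q-R: 13 + 4 + 6 = 23
K-L-N-R: 11 + 8 + 7 = 26
K-P-Q-N-R: 13 + 4 + 5 + 7 = 29
Shortest: 23.

23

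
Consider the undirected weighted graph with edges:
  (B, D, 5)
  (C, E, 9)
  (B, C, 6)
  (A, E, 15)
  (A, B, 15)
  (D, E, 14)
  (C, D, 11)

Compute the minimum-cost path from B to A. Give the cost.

15

Checking several routes:
B → D → E → A: 5 + 14 + 15 = 34
B → A: 15
B → C → E → A: 6 + 9 + 15 = 30
The minimum is 15.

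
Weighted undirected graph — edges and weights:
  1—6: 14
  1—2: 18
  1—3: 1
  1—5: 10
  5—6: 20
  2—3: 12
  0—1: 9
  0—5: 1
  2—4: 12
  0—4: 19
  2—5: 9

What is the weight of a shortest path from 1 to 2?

13

Comparing a few candidate routes:
1-3-2: 1 + 12 = 13
1-2: 18
1-0-5-2: 9 + 1 + 9 = 19
1-5-2: 10 + 9 = 19
Shortest: 13.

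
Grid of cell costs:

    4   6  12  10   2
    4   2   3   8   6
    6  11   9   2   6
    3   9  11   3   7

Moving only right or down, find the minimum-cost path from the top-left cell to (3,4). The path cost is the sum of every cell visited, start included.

33

Take r0c0 r1c0 r1c1 r1c2 r1c3 r2c3 r3c3 r3c4 for a total of 4 + 4 + 2 + 3 + 8 + 2 + 3 + 7 = 33.
For comparison, the top-then-right route costs 53.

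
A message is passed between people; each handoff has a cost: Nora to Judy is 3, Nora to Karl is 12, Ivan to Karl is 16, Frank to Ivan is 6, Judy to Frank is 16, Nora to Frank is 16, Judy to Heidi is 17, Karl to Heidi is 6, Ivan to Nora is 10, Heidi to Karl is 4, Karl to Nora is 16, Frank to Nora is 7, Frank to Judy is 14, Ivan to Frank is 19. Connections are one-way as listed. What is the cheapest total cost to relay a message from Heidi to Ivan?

Routes from Heidi to Ivan:
Heidi → Karl → Nora → Judy → Frank → Ivan: 4 + 16 + 3 + 16 + 6 = 45
Heidi → Karl → Nora → Frank → Ivan: 4 + 16 + 16 + 6 = 42
Best route has total 42.

42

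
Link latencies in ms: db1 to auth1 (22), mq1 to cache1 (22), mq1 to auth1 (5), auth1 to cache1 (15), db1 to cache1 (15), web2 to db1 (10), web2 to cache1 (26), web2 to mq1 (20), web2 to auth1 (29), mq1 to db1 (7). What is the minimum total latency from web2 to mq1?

Some routes from web2 to mq1:
web2 -> auth1 -> mq1: 29 + 5 = 34
web2 -> db1 -> mq1: 10 + 7 = 17
web2 -> db1 -> auth1 -> mq1: 10 + 22 + 5 = 37
web2 -> mq1: 20
web2 -> db1 -> cache1 -> auth1 -> mq1: 10 + 15 + 15 + 5 = 45
The minimum is 17 ms.

17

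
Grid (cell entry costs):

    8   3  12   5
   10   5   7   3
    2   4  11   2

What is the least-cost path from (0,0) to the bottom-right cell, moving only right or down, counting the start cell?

Cheapest: [0,0]→[0,1]→[1,1]→[1,2]→[1,3]→[2,3]
  8 + 3 + 5 + 7 + 3 + 2 = 28

28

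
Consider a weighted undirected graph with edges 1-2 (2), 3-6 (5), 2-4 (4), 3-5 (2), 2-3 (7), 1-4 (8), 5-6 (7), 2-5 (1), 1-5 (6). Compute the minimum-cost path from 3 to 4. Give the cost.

Comparing a few candidate routes:
3 → 5 → 1 → 2 → 4: 2 + 6 + 2 + 4 = 14
3 → 2 → 4: 7 + 4 = 11
3 → 5 → 2 → 4: 2 + 1 + 4 = 7
3 → 5 → 1 → 4: 2 + 6 + 8 = 16
3 → 5 → 2 → 1 → 4: 2 + 1 + 2 + 8 = 13
Shortest: 7.

7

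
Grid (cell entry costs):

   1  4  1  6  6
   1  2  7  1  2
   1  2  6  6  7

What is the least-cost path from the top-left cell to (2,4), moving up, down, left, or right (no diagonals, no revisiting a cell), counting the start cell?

Path r0c0 → r1c0 → r1c1 → r1c2 → r1c3 → r1c4 → r2c4: 1 + 1 + 2 + 7 + 1 + 2 + 7 = 21.

21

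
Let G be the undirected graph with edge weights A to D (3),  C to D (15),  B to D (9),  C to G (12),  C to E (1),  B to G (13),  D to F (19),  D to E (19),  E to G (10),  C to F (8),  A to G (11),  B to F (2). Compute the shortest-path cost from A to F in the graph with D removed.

Candidate routes:
A → G → E → C → F: 11 + 10 + 1 + 8 = 30
A → G → C → F: 11 + 12 + 8 = 31
A → G → B → F: 11 + 13 + 2 = 26
The minimum is 26.

26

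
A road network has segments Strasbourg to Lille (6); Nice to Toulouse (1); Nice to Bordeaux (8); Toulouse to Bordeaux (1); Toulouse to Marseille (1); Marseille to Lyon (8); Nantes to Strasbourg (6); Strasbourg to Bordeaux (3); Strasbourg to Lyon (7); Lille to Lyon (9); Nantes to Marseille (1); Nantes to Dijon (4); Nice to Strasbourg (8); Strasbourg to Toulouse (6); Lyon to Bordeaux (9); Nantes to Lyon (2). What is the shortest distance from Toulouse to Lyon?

4

A few of the Toulouse→Lyon routes:
Toulouse -> Marseille -> Nantes -> Lyon: 1 + 1 + 2 = 4
Toulouse -> Bordeaux -> Lyon: 1 + 9 = 10
Toulouse -> Bordeaux -> Strasbourg -> Nantes -> Lyon: 1 + 3 + 6 + 2 = 12
Toulouse -> Marseille -> Lyon: 1 + 8 = 9
Toulouse -> Bordeaux -> Strasbourg -> Lyon: 1 + 3 + 7 = 11
Shortest: 4 mi.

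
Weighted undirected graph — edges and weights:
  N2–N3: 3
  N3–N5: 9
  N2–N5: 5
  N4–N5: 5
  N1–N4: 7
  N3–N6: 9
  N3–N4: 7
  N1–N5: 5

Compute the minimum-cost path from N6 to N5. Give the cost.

Routes from N6 to N5:
N6 -> N3 -> N2 -> N5: 9 + 3 + 5 = 17
N6 -> N3 -> N4 -> N1 -> N5: 9 + 7 + 7 + 5 = 28
N6 -> N3 -> N4 -> N5: 9 + 7 + 5 = 21
N6 -> N3 -> N5: 9 + 9 = 18
Best route has total 17.

17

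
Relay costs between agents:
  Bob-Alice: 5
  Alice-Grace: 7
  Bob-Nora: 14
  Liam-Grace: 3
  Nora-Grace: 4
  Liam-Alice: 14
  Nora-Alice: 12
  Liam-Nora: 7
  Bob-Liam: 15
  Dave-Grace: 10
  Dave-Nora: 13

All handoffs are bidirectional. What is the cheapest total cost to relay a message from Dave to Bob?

Checking several routes:
Dave - Grace - Nora - Bob: 10 + 4 + 14 = 28
Dave - Nora - Bob: 13 + 14 = 27
Dave - Nora - Grace - Alice - Bob: 13 + 4 + 7 + 5 = 29
Dave - Grace - Liam - Bob: 10 + 3 + 15 = 28
Dave - Grace - Alice - Bob: 10 + 7 + 5 = 22
Best route has total 22.

22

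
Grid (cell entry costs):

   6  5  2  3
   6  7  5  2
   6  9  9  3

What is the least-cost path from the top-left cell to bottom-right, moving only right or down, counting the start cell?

Best path: r0c0 r0c1 r0c2 r0c3 r1c3 r2c3
Cost: 6 + 5 + 2 + 3 + 2 + 3 = 21

21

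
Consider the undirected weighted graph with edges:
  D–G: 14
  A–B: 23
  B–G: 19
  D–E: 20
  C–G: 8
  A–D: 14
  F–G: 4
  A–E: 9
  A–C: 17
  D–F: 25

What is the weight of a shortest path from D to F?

18

Routes from D to F:
D→A→B→G→F: 14 + 23 + 19 + 4 = 60
D→G→F: 14 + 4 = 18
D→E→A→C→G→F: 20 + 9 + 17 + 8 + 4 = 58
D→A→C→G→F: 14 + 17 + 8 + 4 = 43
D→F: 25
D→E→A→B→G→F: 20 + 9 + 23 + 19 + 4 = 75
Best route has total 18.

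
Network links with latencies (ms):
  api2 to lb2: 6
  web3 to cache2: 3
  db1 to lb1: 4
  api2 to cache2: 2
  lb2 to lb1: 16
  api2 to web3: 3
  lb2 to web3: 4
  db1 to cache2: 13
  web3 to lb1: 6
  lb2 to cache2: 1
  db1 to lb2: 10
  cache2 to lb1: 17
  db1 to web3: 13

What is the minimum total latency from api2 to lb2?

Some routes from api2 to lb2:
api2→web3→cache2→lb2: 3 + 3 + 1 = 7
api2→web3→lb2: 3 + 4 = 7
api2→web3→lb1→db1→lb2: 3 + 6 + 4 + 10 = 23
api2→cache2→lb2: 2 + 1 = 3
api2→lb2: 6
api2→cache2→web3→lb2: 2 + 3 + 4 = 9
The minimum is 3 ms.

3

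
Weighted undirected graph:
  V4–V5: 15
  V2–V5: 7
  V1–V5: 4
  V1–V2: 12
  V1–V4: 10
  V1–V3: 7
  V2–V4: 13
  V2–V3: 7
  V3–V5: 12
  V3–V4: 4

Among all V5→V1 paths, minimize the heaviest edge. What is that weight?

Checking several routes:
V5→V2→V3→V1: max(7, 7, 7) = 7
V5→V1: max(4) = 4
V5→V2→V3→V4→V1: max(7, 7, 4, 10) = 10
Smallest bottleneck: 4.

4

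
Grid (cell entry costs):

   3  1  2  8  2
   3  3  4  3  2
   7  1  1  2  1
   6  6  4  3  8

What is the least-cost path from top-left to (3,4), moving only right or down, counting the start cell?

Take (0,0) (0,1) (1,1) (2,1) (2,2) (2,3) (2,4) (3,4) for a total of 3 + 1 + 3 + 1 + 1 + 2 + 1 + 8 = 20.
For comparison, the top-then-right route costs 27.

20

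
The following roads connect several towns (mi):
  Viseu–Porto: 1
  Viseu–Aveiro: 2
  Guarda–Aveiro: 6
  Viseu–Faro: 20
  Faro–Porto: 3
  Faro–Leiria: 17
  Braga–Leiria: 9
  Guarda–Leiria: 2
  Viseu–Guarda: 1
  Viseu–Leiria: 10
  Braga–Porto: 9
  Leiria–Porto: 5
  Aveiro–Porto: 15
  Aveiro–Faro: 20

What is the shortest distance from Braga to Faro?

Comparing a few candidate routes:
Braga - Leiria - Porto - Faro: 9 + 5 + 3 = 17
Braga - Porto - Faro: 9 + 3 = 12
Braga - Leiria - Guarda - Viseu - Porto - Faro: 9 + 2 + 1 + 1 + 3 = 16
The minimum is 12 mi.

12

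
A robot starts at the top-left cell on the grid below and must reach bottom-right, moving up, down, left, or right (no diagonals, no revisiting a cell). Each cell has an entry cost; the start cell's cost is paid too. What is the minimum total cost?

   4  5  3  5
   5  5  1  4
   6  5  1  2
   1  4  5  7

Cheapest: (0,0) → (0,1) → (0,2) → (1,2) → (2,2) → (2,3) → (3,3)
  4 + 5 + 3 + 1 + 1 + 2 + 7 = 23

23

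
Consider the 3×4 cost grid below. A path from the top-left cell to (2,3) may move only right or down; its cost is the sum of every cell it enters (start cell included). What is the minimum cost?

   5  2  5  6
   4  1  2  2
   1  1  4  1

Cheapest: (0,0) → (0,1) → (1,1) → (1,2) → (1,3) → (2,3)
  5 + 2 + 1 + 2 + 2 + 1 = 13
(Top row then right column would cost 21.)

13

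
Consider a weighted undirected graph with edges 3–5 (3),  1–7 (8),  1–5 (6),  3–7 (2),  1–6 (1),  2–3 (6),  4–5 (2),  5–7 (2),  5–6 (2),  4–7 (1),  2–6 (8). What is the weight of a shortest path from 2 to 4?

A few of the 2→4 routes:
2 - 3 - 7 - 4: 6 + 2 + 1 = 9
2 - 3 - 7 - 5 - 4: 6 + 2 + 2 + 2 = 12
2 - 3 - 5 - 4: 6 + 3 + 2 = 11
2 - 3 - 5 - 7 - 4: 6 + 3 + 2 + 1 = 12
Shortest: 9.

9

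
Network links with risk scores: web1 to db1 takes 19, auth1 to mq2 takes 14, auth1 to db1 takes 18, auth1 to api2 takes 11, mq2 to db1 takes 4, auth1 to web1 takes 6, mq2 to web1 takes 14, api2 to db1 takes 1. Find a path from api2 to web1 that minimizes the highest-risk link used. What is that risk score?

11

Comparing a few candidate routes:
api2 - auth1 - mq2 - web1: max(11, 14, 14) = 14
api2 - auth1 - web1: max(11, 6) = 11
api2 - db1 - mq2 - web1: max(1, 4, 14) = 14
api2 - db1 - mq2 - auth1 - web1: max(1, 4, 14, 6) = 14
api2 - db1 - auth1 - mq2 - web1: max(1, 18, 14, 14) = 18
The minimum achievable maximum is 11.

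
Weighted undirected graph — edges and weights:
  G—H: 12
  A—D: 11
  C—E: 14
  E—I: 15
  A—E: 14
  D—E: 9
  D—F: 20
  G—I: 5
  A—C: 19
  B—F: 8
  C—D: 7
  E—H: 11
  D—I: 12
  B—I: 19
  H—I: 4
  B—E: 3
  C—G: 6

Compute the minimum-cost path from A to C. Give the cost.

A few of the A→C routes:
A - D - C: 11 + 7 = 18
A - D - I - G - C: 11 + 12 + 5 + 6 = 34
A - E - C: 14 + 14 = 28
A - E - D - C: 14 + 9 + 7 = 30
A - C: 19
A - D - E - C: 11 + 9 + 14 = 34
Shortest: 18.

18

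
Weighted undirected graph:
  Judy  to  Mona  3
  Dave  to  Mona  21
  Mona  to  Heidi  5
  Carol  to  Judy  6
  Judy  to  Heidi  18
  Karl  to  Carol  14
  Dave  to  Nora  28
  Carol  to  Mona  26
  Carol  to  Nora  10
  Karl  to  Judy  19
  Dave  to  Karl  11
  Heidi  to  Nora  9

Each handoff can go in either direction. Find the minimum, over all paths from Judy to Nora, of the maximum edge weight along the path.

A few of the Judy→Nora routes:
Judy - Carol - Nora: max(6, 10) = 10
Judy - Heidi - Nora: max(18, 9) = 18
Judy - Mona - Heidi - Nora: max(3, 5, 9) = 9
Smallest bottleneck: 9.

9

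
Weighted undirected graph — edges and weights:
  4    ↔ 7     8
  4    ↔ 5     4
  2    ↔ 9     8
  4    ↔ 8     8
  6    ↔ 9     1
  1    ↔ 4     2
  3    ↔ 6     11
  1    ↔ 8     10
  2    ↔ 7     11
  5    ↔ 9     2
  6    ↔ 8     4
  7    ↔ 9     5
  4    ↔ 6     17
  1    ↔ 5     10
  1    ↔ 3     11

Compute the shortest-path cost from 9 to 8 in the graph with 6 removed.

Some routes from 9 to 8 avoiding 6:
9 - 5 - 4 - 1 - 8: 2 + 4 + 2 + 10 = 18
9 - 7 - 4 - 8: 5 + 8 + 8 = 21
9 - 5 - 4 - 8: 2 + 4 + 8 = 14
Best route has total 14.

14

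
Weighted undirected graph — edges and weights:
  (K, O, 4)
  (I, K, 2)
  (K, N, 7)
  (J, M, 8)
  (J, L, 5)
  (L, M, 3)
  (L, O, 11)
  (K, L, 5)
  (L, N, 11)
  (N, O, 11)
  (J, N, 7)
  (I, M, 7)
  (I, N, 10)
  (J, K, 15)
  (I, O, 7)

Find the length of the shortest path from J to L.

5

A few of the J→L routes:
J-N-K-L: 7 + 7 + 5 = 19
J-N-L: 7 + 11 = 18
J-L: 5
J-M-L: 8 + 3 = 11
The minimum is 5.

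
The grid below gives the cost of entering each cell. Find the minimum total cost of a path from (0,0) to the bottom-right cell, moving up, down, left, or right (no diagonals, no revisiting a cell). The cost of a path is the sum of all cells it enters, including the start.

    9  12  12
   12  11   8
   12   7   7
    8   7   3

One optimal route is [0,0] -> [0,1] -> [1,1] -> [2,1] -> [2,2] -> [3,2].
Its cost is 9 + 12 + 11 + 7 + 7 + 3 = 49.

49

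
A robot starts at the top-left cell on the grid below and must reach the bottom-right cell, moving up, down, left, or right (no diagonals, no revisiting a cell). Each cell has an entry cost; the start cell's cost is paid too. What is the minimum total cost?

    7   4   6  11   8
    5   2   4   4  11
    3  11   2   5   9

One optimal route is r0c0 -> r0c1 -> r1c1 -> r1c2 -> r2c2 -> r2c3 -> r2c4.
Its cost is 7 + 4 + 2 + 4 + 2 + 5 + 9 = 33.

33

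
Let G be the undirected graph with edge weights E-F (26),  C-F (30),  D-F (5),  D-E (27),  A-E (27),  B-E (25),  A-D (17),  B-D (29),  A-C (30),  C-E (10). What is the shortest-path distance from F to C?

30

A few of the F→C routes:
F → D → A → E → C: 5 + 17 + 27 + 10 = 59
F → C: 30
F → E → C: 26 + 10 = 36
F → D → B → E → C: 5 + 29 + 25 + 10 = 69
F → D → E → C: 5 + 27 + 10 = 42
F → D → A → C: 5 + 17 + 30 = 52
Best route has total 30.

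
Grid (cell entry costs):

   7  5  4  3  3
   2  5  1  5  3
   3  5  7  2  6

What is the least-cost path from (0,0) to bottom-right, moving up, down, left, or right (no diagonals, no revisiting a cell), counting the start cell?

28

Path r0c0 → r1c0 → r1c1 → r1c2 → r1c3 → r2c3 → r2c4: 7 + 2 + 5 + 1 + 5 + 2 + 6 = 28.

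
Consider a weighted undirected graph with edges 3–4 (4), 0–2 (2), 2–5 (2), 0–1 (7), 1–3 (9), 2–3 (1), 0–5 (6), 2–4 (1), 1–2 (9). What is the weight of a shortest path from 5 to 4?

3

Comparing a few candidate routes:
5 -> 0 -> 2 -> 4: 6 + 2 + 1 = 9
5 -> 0 -> 2 -> 3 -> 4: 6 + 2 + 1 + 4 = 13
5 -> 0 -> 1 -> 3 -> 2 -> 4: 6 + 7 + 9 + 1 + 1 = 24
5 -> 0 -> 1 -> 2 -> 4: 6 + 7 + 9 + 1 = 23
5 -> 2 -> 3 -> 4: 2 + 1 + 4 = 7
5 -> 2 -> 4: 2 + 1 = 3
Best route has total 3.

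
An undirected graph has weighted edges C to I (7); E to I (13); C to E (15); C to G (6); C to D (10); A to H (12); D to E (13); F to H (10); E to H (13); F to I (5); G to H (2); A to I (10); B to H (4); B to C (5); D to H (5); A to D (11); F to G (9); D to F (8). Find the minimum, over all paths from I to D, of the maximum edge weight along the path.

Checking several routes:
I -> F -> G -> H -> D: max(5, 9, 2, 5) = 9
I -> C -> G -> H -> D: max(7, 6, 2, 5) = 7
I -> F -> D: max(5, 8) = 8
I -> C -> B -> H -> D: max(7, 5, 4, 5) = 7
Smallest bottleneck: 7.

7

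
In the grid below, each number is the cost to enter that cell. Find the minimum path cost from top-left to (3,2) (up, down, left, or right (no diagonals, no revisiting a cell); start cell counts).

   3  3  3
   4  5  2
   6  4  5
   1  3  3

19

One optimal route is [0,0] [0,1] [0,2] [1,2] [2,2] [3,2].
Its cost is 3 + 3 + 3 + 2 + 5 + 3 = 19.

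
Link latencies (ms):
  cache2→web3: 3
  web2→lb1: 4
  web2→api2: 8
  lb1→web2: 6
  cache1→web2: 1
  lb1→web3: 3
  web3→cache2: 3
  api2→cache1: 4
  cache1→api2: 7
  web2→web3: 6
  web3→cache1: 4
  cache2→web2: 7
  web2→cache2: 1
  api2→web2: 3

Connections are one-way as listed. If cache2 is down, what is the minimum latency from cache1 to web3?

7

Candidate routes:
cache1 → web2 → web3: 1 + 6 = 7
cache1 → web2 → lb1 → web3: 1 + 4 + 3 = 8
cache1 → api2 → web2 → lb1 → web3: 7 + 3 + 4 + 3 = 17
cache1 → api2 → web2 → web3: 7 + 3 + 6 = 16
Best route has total 7 ms.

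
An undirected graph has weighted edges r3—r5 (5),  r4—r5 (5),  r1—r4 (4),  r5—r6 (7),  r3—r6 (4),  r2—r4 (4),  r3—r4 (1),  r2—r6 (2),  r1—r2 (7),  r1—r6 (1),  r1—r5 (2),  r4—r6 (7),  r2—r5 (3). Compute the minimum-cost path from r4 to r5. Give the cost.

5

Comparing a few candidate routes:
r4→r5: 5
r4→r2→r5: 4 + 3 = 7
r4→r1→r5: 4 + 2 = 6
r4→r3→r5: 1 + 5 = 6
The minimum is 5.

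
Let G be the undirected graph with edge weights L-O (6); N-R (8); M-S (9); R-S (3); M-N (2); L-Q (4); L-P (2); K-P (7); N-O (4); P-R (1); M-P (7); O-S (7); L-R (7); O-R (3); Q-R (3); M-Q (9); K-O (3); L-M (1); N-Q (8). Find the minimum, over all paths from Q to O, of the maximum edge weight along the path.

3

Checking several routes:
Q - R - P - L - O: max(3, 1, 2, 6) = 6
Q - R - P - L - M - N - O: max(3, 1, 2, 1, 2, 4) = 4
Q - R - O: max(3, 3) = 3
Q - L - O: max(4, 6) = 6
Q - L - M - N - O: max(4, 1, 2, 4) = 4
Q - L - P - R - O: max(4, 2, 1, 3) = 4
Best route has worst link 3.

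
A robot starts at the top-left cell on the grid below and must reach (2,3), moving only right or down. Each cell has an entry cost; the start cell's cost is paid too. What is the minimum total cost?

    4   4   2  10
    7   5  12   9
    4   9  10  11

Cheapest: r0c0→r0c1→r0c2→r0c3→r1c3→r2c3
  4 + 4 + 2 + 10 + 9 + 11 = 40

40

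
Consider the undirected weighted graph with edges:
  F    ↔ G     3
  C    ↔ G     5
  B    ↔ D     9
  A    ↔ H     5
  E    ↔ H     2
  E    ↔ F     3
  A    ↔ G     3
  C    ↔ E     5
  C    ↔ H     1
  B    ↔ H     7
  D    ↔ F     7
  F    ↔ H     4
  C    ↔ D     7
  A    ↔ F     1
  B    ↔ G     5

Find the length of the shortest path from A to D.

Some routes from A to D:
A → F → H → C → D: 1 + 4 + 1 + 7 = 13
A → F → D: 1 + 7 = 8
A → G → F → D: 3 + 3 + 7 = 13
Best route has total 8.

8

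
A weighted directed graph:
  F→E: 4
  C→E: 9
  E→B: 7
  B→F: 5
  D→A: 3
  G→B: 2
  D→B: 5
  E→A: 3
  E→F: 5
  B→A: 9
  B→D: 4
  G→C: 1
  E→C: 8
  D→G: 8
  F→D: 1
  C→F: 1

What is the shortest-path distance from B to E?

A few of the B→E routes:
B -> F -> E: 5 + 4 = 9
B -> D -> G -> C -> E: 4 + 8 + 1 + 9 = 22
B -> D -> G -> C -> F -> E: 4 + 8 + 1 + 1 + 4 = 18
The minimum is 9.

9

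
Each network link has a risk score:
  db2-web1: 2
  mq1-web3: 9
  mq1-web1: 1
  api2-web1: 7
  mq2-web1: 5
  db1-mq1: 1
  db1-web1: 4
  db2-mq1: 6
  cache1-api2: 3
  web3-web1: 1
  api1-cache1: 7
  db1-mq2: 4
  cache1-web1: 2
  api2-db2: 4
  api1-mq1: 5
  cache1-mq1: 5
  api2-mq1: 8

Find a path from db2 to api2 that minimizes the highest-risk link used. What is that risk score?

3

Comparing a few candidate routes:
db2-web1-db1-mq1-cache1-api2: max(2, 4, 1, 5, 3) = 5
db2-web1-cache1-api2: max(2, 2, 3) = 3
db2-web1-mq1-cache1-api2: max(2, 1, 5, 3) = 5
db2-api2: max(4) = 4
db2-mq1-cache1-api2: max(6, 5, 3) = 6
db2-web1-mq2-db1-mq1-cache1-api2: max(2, 5, 4, 1, 5, 3) = 5
Smallest bottleneck: 3.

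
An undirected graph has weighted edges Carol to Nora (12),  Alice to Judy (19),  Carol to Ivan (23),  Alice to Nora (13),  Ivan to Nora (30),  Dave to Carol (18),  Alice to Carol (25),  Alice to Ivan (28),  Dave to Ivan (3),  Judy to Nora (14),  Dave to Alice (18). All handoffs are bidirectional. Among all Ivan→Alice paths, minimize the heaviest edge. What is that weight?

18

Comparing a few candidate routes:
Ivan - Carol - Dave - Alice: max(23, 18, 18) = 23
Ivan - Dave - Carol - Nora - Alice: max(3, 18, 12, 13) = 18
Ivan - Dave - Alice: max(3, 18) = 18
Ivan - Carol - Nora - Judy - Alice: max(23, 12, 14, 19) = 23
Ivan - Dave - Carol - Nora - Judy - Alice: max(3, 18, 12, 14, 19) = 19
Smallest bottleneck: 18.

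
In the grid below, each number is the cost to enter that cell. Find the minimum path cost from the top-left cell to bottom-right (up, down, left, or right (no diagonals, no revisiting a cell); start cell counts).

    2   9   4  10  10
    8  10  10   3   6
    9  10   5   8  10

44

Take (0,0)→(0,1)→(0,2)→(0,3)→(1,3)→(1,4)→(2,4) for a total of 2 + 9 + 4 + 10 + 3 + 6 + 10 = 44.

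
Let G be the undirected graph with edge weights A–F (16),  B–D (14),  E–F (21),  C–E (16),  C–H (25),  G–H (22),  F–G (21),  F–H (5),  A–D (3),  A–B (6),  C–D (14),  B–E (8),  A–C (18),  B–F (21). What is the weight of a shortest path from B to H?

26

A few of the B→H routes:
B -> D -> A -> F -> H: 14 + 3 + 16 + 5 = 38
B -> F -> H: 21 + 5 = 26
B -> A -> F -> H: 6 + 16 + 5 = 27
B -> E -> F -> H: 8 + 21 + 5 = 34
The minimum is 26.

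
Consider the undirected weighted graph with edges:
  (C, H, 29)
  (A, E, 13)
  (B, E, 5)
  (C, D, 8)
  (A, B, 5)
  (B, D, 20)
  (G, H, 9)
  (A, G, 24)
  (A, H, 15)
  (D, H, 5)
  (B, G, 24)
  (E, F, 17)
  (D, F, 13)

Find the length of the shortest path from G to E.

29

A few of the G→E routes:
G → A → B → E: 24 + 5 + 5 = 34
G → A → E: 24 + 13 = 37
G → B → E: 24 + 5 = 29
G → H → A → E: 9 + 15 + 13 = 37
G → H → A → B → E: 9 + 15 + 5 + 5 = 34
Best route has total 29.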